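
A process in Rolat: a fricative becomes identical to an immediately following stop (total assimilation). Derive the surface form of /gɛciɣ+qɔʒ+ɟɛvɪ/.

[gɛciqqɔɟɟɛvɪ]

/ɣ/ is the segment targeted by the rule; it sits immediately before /q/, so it assimilates completely and surfaces as [q].
At the second juncture, /ʒ/ likewise becomes [ɟ] adjacent to /ɟ/.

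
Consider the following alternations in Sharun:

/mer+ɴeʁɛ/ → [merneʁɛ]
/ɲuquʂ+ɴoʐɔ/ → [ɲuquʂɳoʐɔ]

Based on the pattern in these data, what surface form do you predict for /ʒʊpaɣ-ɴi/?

The data show progressive place assimilation: /ɴ/ → [n] after /r/; /ɴ/ → [ɳ] after /ʂ/. In each pair only place changes, matching the preceding consonant, while manner and voice stay constant.
The rule targets /ɴ/ (voiced uvular nasal), which sits after the trigger /ɣ/ (velar).
The voiced velar nasal is [ŋ], so /ɴ/ → [ŋ].

[ʒʊpaɣŋi]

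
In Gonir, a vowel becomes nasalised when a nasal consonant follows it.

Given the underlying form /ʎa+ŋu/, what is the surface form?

[ʎãŋu]

/a/ sits next to the nasal /ŋ/ and is therefore nasalised to [ã].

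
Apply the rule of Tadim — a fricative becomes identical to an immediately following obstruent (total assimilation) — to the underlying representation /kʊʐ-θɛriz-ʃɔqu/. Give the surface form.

[kʊθθɛriʃʃɔqu]

/ʐ/ is the segment targeted by the rule; it sits immediately before /θ/, so it assimilates completely and surfaces as [θ].
At the second juncture, /z/ likewise becomes [ʃ] adjacent to /ʃ/.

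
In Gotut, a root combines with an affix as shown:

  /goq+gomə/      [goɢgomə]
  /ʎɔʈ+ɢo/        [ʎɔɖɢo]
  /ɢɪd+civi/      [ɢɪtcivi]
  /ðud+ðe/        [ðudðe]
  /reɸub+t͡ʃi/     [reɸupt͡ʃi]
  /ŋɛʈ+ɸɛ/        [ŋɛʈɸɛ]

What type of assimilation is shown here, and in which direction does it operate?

regressive voicing assimilation

The segment that alternates is /q/, which surfaces as [ɢ] when adjacent to /g/.
The change voiceless → voiced matches the voicing of the following /g/, identifying this as voicing assimilation.
Place and manner are unchanged, so the assimilation is partial, not total.
The other alternating forms pattern the same way: /ʈ/ → [ɖ] before /ɢ/ (voiceless → voiced, matching voiced); /d/ → [t] before /c/ (voiced → voiceless, matching voiceless); /b/ → [p] before /t͡ʃ/ (voiced → voiceless, matching voiceless) — only voicing changes, and always toward the following segment.
No alternation appears in [ðudðe], [ŋɛʈɸɛ]: there the adjacent consonants already agree in voicing (/d/ and /ð/ are both voiced; /ʈ/ and /ɸ/ are both voiceless), so these forms are consistent with the same rule.
The trigger is the following segment, so the direction is regressive (anticipatory).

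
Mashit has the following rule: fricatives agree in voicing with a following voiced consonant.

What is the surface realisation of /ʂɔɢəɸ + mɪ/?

/ɸ/ is a voiceless bilabial fricative. The following trigger /m/ is voiced, so /ɸ/ must become voiced as well.
Changing only its voicing to voiced gives [β] — the voiced bilabial fricative.

[ʂɔɢəβmɪ]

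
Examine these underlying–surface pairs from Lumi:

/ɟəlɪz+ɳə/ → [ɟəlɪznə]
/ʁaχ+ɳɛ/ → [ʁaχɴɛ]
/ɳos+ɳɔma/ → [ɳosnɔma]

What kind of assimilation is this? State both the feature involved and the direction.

Underlying /ɳ/ is realised as [n] next to /z/; /z/ itself does not change.
The change retroflex → alveolar matches the place of the preceding /z/, identifying this as place assimilation.
Manner and voice are unchanged, so the assimilation is partial, not total.
The other alternating forms pattern the same way: /ɳ/ → [ɴ] after /χ/ (retroflex → uvular, matching uvular); /ɳ/ → [n] after /s/ (retroflex → alveolar, matching alveolar) — only place changes, and always toward the preceding segment.
The trigger is the preceding segment, so the direction is progressive (perseverative).

progressive place assimilation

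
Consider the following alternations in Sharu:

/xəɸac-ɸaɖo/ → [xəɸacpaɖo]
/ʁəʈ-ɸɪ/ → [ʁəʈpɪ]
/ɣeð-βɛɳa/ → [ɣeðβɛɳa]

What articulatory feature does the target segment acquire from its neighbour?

manner

Comparing underlying and surface forms, /ɸ/ → [p] is the alternation; the neighbouring /c/ is constant.
/ɸ/ is a fricative while /c/ is a stop; the output [p] is a stop, matching the trigger — so the feature that spreads is manner.
The same holds elsewhere in the data: /ɸ/ → [p] after /ʈ/ (fricative → stop, matching a stop) — only manner changes, and always toward the preceding segment.
No alternation appears in [ɣeðβɛɳa]: there the adjacent consonants already agree in manner (/β/ and /ð/ are both fricatives), so this form is consistent with the same rule.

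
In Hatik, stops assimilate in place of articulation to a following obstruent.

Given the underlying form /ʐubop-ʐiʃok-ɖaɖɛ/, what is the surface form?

/p/ is a voiceless bilabial stop. The following trigger /ʐ/ is retroflex, so /p/ must become retroflex as well.
The voiceless retroflex stop is [ʈ], so /p/ → [ʈ].
The same rule applies at the second boundary: /k/ → [ʈ] next to /ɖ/.

[ʐuboʈʐiʃoʈɖaɖɛ]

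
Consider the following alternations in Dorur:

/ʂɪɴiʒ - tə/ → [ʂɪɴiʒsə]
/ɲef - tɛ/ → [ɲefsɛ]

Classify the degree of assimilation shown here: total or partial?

partial assimilation

Underlying /t/ is realised as [s] next to /ʒ/; /ʒ/ itself does not change.
The change stop → fricative matches the manner of the preceding /ʒ/, identifying this as manner assimilation.
Place and voice are unchanged, so the assimilation is partial, not total.
The same holds elsewhere in the data: /t/ → [s] after /f/ (stop → fricative, matching a fricative) — only manner changes, and always toward the preceding segment.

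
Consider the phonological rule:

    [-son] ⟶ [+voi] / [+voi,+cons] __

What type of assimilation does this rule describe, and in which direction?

The structural change is [+voi], and the conditioning segment [+voi,+cons] (a voiced consonant) is itself voiced, so the target comes to share the voicing of its neighbour — voicing assimilation.
Since the environment is written before the underscore, the trigger precedes the target; the direction is progressive.

progressive voicing assimilation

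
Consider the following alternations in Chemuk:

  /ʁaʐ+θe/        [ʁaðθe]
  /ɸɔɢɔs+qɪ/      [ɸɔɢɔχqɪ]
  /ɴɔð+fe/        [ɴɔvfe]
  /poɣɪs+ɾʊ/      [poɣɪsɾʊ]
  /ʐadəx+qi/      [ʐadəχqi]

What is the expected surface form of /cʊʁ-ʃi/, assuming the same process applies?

The data show regressive place assimilation: /ʐ/ → [ð] before /θ/; /s/ → [χ] before /q/; /ð/ → [v] before /f/; /x/ → [χ] before /q/. In each pair only place changes, matching the following consonant, while manner and voice stay constant.
No alternation appears in [poɣɪsɾʊ]: there the adjacent consonants already agree in place (/s/ and /ɾ/ are both alveolar), so this form is consistent with the same rule.
The rule targets /ʁ/ (voiced uvular fricative), which sits before the trigger /ʃ/ (postalveolar).
A voiced postalveolar fricative is [ʒ], so the surface segment is [ʒ].

[cʊʒʃi]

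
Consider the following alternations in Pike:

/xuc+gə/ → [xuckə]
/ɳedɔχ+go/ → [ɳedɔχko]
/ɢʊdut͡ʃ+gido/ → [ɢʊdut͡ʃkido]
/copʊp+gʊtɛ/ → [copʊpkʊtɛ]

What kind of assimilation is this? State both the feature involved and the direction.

Comparing underlying and surface forms, /g/ → [k] is the alternation; the neighbouring /c/ is constant.
The change voiced → voiceless matches the voicing of the preceding /c/, identifying this as voicing assimilation.
Place and manner are unchanged, so the assimilation is partial, not total.
The other alternating forms pattern the same way: /g/ → [k] after /χ/ (voiced → voiceless, matching voiceless); /g/ → [k] after /t͡ʃ/ (voiced → voiceless, matching voiceless); /g/ → [k] after /p/ (voiced → voiceless, matching voiceless) — only voicing changes, and always toward the preceding segment.
Since the segment that changes follows the conditioning segment, the assimilation is progressive.

progressive voicing assimilation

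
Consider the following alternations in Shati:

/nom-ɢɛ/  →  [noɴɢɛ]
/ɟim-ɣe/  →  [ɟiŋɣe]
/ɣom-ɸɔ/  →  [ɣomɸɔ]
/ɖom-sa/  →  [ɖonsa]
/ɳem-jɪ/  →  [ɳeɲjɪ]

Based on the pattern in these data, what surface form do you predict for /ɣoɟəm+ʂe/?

The data show regressive place assimilation: /m/ → [ɴ] before /ɢ/; /m/ → [ŋ] before /ɣ/; /m/ → [n] before /s/; /m/ → [ɲ] before /j/. In each pair only place changes, matching the following consonant, while manner and voice stay constant.
Nothing changes in [ɣomɸɔ]: there the adjacent consonants already agree in place (/m/ and /ɸ/ are both bilabial), so this form is consistent with the same rule.
/m/ is a voiced bilabial nasal. The following trigger /ʂ/ is retroflex, so /m/ must become retroflex as well.
The voiced retroflex nasal is [ɳ], so /m/ → [ɳ].

[ɣoɟəɳʂe]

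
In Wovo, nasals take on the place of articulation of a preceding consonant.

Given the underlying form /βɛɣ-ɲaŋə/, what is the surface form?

[βɛɣŋaŋə]

/ɲ/ is a voiced palatal nasal. The preceding trigger /ɣ/ is velar, so /ɲ/ must become velar as well.
A voiced velar nasal is [ŋ], so the surface segment is [ŋ].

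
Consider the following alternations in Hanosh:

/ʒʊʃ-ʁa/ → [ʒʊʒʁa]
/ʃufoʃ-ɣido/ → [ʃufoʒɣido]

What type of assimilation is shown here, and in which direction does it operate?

regressive voicing assimilation

Underlying /ʃ/ is realised as [ʒ] next to /ʁ/; /ʁ/ itself does not change.
/ʃ/ is voiceless while /ʁ/ is voiced; the output [ʒ] is voiced, matching the trigger — so the feature that spreads is voicing.
Place and manner are unchanged, so the assimilation is partial, not total.
The other alternating form patterns the same way: /ʃ/ → [ʒ] before /ɣ/ (voiceless → voiced, matching voiced) — only voicing changes, and always toward the following segment.
Since the segment that changes precedes the conditioning segment, the assimilation is regressive.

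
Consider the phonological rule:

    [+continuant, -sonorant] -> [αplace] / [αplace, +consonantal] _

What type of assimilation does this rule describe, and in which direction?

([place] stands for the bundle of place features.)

The shared variable α links the value of the place features (abbreviated [place]) on the target to the same value on the neighbouring segment, so place is the feature that assimilates.
Since the environment is written before the underscore, the trigger precedes the target; the direction is progressive.

progressive place assimilation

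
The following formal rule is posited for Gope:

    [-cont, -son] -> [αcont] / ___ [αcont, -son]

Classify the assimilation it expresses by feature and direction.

The shared variable α links the value of [cont] on the target to that of the neighbouring obstruent. [cont] distinguishes stops from fricatives — a manner-of-articulation feature — so this is manner assimilation.
Since the environment is written after the underscore, the trigger follows the target; the direction is regressive.

regressive manner assimilation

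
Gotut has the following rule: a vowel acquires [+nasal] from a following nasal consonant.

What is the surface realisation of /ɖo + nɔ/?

[ɖõnɔ]

The vowel /o/ is adjacent to the following nasal /n/, so it acquires [+nasal] and surfaces as [õ].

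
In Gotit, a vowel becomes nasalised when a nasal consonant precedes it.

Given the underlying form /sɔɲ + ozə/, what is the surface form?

[sɔɲõzə]

/o/ sits next to the nasal /ɲ/ and is therefore nasalised to [õ].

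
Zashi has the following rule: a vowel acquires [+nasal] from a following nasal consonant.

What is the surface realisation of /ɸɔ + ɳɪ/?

/ɔ/ sits next to the nasal /ɳ/ and is therefore nasalised to [ɔ̃].

[ɸɔ̃ɳɪ]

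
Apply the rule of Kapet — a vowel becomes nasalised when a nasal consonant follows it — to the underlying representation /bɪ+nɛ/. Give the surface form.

The vowel /ɪ/ is adjacent to the following nasal /n/, so it acquires [+nasal] and surfaces as [ɪ̃].

[bɪ̃nɛ]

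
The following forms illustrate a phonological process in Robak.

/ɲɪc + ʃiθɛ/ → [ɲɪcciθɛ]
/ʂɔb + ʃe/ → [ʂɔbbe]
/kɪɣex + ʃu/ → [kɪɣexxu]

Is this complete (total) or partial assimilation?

total assimilation

Underlying /ʃ/ is realised as [c] next to /c/; /c/ itself does not change.
The output [c] is identical to the trigger /c/ — every feature (place, manner, voicing) has been copied — so this is total assimilation.
The remaining alternations confirm this: /ʃ/ → [b] after /b/; /ʃ/ → [x] after /x/ — in each case the output is a copy of the preceding consonant.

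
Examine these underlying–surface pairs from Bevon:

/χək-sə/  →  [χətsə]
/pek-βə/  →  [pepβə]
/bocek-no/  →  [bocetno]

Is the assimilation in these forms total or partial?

Comparing underlying and surface forms, /k/ → [t] is the alternation; the neighbouring /s/ is constant.
/k/ is velar while /s/ is alveolar; the output [t] is alveolar, matching the trigger — so the feature that spreads is place.
Manner and voice are unchanged, so the assimilation is partial, not total.
Checking the remaining alternations: /k/ → [p] before /β/ (velar → bilabial, matching bilabial); /k/ → [t] before /n/ (velar → alveolar, matching alveolar) — only place changes, and always toward the following segment.

partial assimilation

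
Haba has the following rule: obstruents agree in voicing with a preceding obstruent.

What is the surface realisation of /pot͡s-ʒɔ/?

The rule targets /ʒ/ (voiced postalveolar fricative), which sits after the trigger /t͡s/ (voiceless).
Changing only its voicing to voiceless gives [ʃ] — the voiceless postalveolar fricative.

[pot͡sʃɔ]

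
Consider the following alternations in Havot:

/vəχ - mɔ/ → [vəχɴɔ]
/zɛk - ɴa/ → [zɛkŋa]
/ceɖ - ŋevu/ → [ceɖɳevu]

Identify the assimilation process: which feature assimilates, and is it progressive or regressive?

Comparing underlying and surface forms, /m/ → [ɴ] is the alternation; the neighbouring /χ/ is constant.
The change bilabial → uvular matches the place of the preceding /χ/, identifying this as place assimilation.
Manner and voice are unchanged, so the assimilation is partial, not total.
The other alternating forms pattern the same way: /ɴ/ → [ŋ] after /k/ (uvular → velar, matching velar); /ŋ/ → [ɳ] after /ɖ/ (velar → retroflex, matching retroflex) — only place changes, and always toward the preceding segment.
Since the segment that changes follows the conditioning segment, the assimilation is progressive.

progressive place assimilation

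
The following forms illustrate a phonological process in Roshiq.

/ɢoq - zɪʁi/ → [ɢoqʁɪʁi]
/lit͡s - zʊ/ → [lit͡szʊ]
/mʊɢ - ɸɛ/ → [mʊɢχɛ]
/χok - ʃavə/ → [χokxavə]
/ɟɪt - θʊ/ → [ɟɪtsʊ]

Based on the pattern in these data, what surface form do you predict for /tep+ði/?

The data show progressive place assimilation: /z/ → [ʁ] after /q/; /ɸ/ → [χ] after /ɢ/; /ʃ/ → [x] after /k/; /θ/ → [s] after /t/. In each pair only place changes, matching the preceding consonant, while manner and voice stay constant.
Nothing changes in [lit͡szʊ]: there the adjacent consonants already agree in place (/z/ and /t͡s/ are both alveolar), so this form is consistent with the same rule.
/ð/ is a voiced dental fricative. The preceding trigger /p/ is bilabial, so /ð/ must become bilabial as well.
Changing only its place to bilabial gives [β] — the voiced bilabial fricative.

[tepβi]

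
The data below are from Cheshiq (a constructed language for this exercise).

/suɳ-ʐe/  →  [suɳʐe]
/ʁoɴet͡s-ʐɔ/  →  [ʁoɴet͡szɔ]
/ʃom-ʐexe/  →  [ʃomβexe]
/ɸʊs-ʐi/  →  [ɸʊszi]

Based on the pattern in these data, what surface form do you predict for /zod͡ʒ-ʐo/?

[zod͡ʒʒo]

The data show progressive place assimilation: /ʐ/ → [z] after /t͡s/; /ʐ/ → [β] after /m/; /ʐ/ → [z] after /s/. In each pair only place changes, matching the preceding consonant, while manner and voice stay constant.
Nothing changes in [suɳʐe]: there the adjacent consonants already agree in place (/ʐ/ and /ɳ/ are both retroflex), so this form is consistent with the same rule.
/ʐ/ is a voiced retroflex fricative. The preceding trigger /d͡ʒ/ is postalveolar, so /ʐ/ must become postalveolar as well.
Changing only its place to postalveolar gives [ʒ] — the voiced postalveolar fricative.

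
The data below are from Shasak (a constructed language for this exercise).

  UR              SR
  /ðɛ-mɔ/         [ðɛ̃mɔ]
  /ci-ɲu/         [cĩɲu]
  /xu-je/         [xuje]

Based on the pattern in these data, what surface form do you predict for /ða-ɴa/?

[ðãɴa]

The data show regressive nasality assimilation (vowel nasalisation): /ɛ/ → [ɛ̃] before /m/; /i/ → [ĩ] before /ɲ/ — a vowel is nasalised by an immediately following nasal consonant.
No change occurs in [xuje] because the vowel at the boundary is adjacent to an oral consonant, not a nasal (/u/ next to /j/).
The vowel /a/ is adjacent to the following nasal /ɴ/, so it acquires [+nasal] and surfaces as [ã].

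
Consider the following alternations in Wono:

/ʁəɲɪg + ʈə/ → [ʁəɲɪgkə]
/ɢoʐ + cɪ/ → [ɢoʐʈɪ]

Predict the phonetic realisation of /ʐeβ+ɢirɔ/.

The data show progressive place assimilation: /ʈ/ → [k] after /g/; /c/ → [ʈ] after /ʐ/. In each pair only place changes, matching the preceding consonant, while manner and voice stay constant.
/ɢ/ is a voiced uvular stop. The preceding trigger /β/ is bilabial, so /ɢ/ must become bilabial as well.
The voiced bilabial stop is [b], so /ɢ/ → [b].

[ʐeβbirɔ]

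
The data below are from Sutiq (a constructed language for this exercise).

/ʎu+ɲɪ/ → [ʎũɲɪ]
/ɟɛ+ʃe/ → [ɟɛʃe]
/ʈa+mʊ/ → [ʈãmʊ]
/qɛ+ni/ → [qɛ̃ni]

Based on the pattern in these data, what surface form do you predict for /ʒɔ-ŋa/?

The data show regressive nasality assimilation (vowel nasalisation): /u/ → [ũ] before /ɲ/; /a/ → [ã] before /m/; /ɛ/ → [ɛ̃] before /n/ — a vowel is nasalised by an immediately following nasal consonant.
No change occurs in [ɟɛʃe] because the vowel at the boundary is adjacent to an oral consonant, not a nasal (/ɛ/ next to /ʃ/).
The vowel /ɔ/ is adjacent to the following nasal /ŋ/, so it acquires [+nasal] and surfaces as [ɔ̃].

[ʒɔ̃ŋa]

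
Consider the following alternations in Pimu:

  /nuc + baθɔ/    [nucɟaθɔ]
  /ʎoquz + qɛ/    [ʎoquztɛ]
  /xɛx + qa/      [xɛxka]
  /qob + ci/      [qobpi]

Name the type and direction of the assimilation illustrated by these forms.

Comparing underlying and surface forms, /b/ → [ɟ] is the alternation; the neighbouring /c/ is constant.
The change bilabial → palatal matches the place of the preceding /c/, identifying this as place assimilation.
Manner and voice are unchanged, so the assimilation is partial, not total.
The same holds elsewhere in the data: /q/ → [t] after /z/ (uvular → alveolar, matching alveolar); /q/ → [k] after /x/ (uvular → velar, matching velar); /c/ → [p] after /b/ (palatal → bilabial, matching bilabial) — only place changes, and always toward the preceding segment.
The trigger is the preceding segment, so the direction is progressive (perseverative).

progressive place assimilation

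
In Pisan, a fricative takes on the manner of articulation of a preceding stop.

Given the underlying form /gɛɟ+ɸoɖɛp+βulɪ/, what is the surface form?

The rule targets /ɸ/ (voiceless bilabial fricative), which sits after the trigger /ɟ/ (stop).
Changing only its manner to stop gives [p] — the voiceless bilabial stop.
At the second juncture, /β/ likewise becomes [b] adjacent to /p/.

[gɛɟpoɖɛpbulɪ]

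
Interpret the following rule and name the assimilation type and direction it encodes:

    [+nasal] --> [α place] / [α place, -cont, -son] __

progressive place assimilation

The rule copies the place features (abbreviated [place]) from the environment onto the target, so the assimilating feature is place.
The conditioning segment sits to the left of the focus bar, meaning the trigger precedes the segment that changes — progressive assimilation.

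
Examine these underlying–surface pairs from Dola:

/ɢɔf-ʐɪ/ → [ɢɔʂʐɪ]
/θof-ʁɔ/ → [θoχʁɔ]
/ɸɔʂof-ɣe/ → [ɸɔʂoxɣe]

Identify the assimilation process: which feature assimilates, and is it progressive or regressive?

The segment that alternates is /f/, which surfaces as [ʂ] when adjacent to /ʐ/.
The change labiodental → retroflex matches the place of the following /ʐ/, identifying this as place assimilation.
Manner and voice are unchanged, so the assimilation is partial, not total.
The other alternating forms pattern the same way: /f/ → [χ] before /ʁ/ (labiodental → uvular, matching uvular); /f/ → [x] before /ɣ/ (labiodental → velar, matching velar) — only place changes, and always toward the following segment.
Since the segment that changes precedes the conditioning segment, the assimilation is regressive.

regressive place assimilation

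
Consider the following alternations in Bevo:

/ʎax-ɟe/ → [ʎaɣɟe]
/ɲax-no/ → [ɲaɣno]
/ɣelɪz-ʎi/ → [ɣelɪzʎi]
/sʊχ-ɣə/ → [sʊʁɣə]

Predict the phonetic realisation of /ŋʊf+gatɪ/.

The data show regressive voicing assimilation: /x/ → [ɣ] before /ɟ/; /x/ → [ɣ] before /n/; /χ/ → [ʁ] before /ɣ/. In each pair only voicing changes, matching the following consonant, while place and manner stay constant.
No alternation appears in [ɣelɪzʎi]: there the adjacent consonants already agree in voicing (/z/ and /ʎ/ are both voiced), so this form is consistent with the same rule.
/f/ is a voiceless labiodental fricative. The following trigger /g/ is voiced, so /f/ must become voiced as well.
A voiced labiodental fricative is [v], so the surface segment is [v].

[ŋʊvgatɪ]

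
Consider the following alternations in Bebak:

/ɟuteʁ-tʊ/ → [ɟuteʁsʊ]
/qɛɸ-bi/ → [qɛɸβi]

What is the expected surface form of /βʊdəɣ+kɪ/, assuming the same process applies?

The data show progressive manner assimilation: /t/ → [s] after /ʁ/; /b/ → [β] after /ɸ/. In each pair only manner changes, matching the preceding consonant, while place and voice stay constant.
The rule targets /k/ (voiceless velar stop), which sits after the trigger /ɣ/ (fricative).
Changing only its manner to fricative gives [x] — the voiceless velar fricative.

[βʊdəɣxɪ]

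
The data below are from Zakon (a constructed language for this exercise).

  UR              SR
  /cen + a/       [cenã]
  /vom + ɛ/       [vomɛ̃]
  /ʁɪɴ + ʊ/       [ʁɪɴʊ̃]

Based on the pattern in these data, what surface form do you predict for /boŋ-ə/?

[boŋə̃]

The data show progressive nasality assimilation (vowel nasalisation): /a/ → [ã] after /n/; /ɛ/ → [ɛ̃] after /m/; /ʊ/ → [ʊ̃] after /ɴ/ — a vowel is nasalised by an immediately preceding nasal consonant.
The vowel /ə/ is adjacent to the preceding nasal /ŋ/, so it acquires [+nasal] and surfaces as [ə̃].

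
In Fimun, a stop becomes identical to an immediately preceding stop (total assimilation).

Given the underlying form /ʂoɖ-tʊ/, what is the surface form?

/t/ is the segment targeted by the rule; it sits immediately after /ɖ/, so it assimilates completely and surfaces as [ɖ].

[ʂoɖɖʊ]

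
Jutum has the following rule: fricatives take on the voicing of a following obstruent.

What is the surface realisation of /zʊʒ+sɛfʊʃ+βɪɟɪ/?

/ʒ/ is a voiced postalveolar fricative. The following trigger /s/ is voiceless, so /ʒ/ must become voiceless as well.
Changing only its voicing to voiceless gives [ʃ] — the voiceless postalveolar fricative.
The same rule applies at the second boundary: /ʃ/ → [ʒ] next to /β/.

[zʊʃsɛfʊʒβɪɟɪ]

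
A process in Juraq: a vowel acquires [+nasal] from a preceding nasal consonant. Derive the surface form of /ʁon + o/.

/o/ sits next to the nasal /n/ and is therefore nasalised to [õ].

[ʁonõ]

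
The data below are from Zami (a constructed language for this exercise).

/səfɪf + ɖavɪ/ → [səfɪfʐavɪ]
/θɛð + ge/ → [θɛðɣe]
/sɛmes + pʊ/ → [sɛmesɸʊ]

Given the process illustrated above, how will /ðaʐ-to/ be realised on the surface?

[ðaʐso]

The data show progressive manner assimilation: /ɖ/ → [ʐ] after /f/; /g/ → [ɣ] after /ð/; /p/ → [ɸ] after /s/. In each pair only manner changes, matching the preceding consonant, while place and voice stay constant.
/t/ is a voiceless alveolar stop. The preceding trigger /ʐ/ is a fricative, so /t/ must become a fricative as well.
A voiceless alveolar fricative is [s], so the surface segment is [s].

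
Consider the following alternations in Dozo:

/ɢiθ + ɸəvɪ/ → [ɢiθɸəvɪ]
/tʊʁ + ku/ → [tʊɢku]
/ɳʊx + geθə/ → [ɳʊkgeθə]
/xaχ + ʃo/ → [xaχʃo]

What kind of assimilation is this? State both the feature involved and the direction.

Comparing underlying and surface forms, /ʁ/ → [ɢ] is the alternation; the neighbouring /k/ is constant.
The change fricative → stop matches the manner of the following /k/, identifying this as manner assimilation.
Place and voice are unchanged, so the assimilation is partial, not total.
The other alternating form patterns the same way: /x/ → [k] before /g/ (fricative → stop, matching a stop) — only manner changes, and always toward the following segment.
Nothing changes in [ɢiθɸəvɪ], [xaχʃo]: there the adjacent consonants already agree in manner (/θ/ and /ɸ/ are both fricatives; /χ/ and /ʃ/ are both fricatives), so these forms are consistent with the same rule.
Since the segment that changes precedes the conditioning segment, the assimilation is regressive.

regressive manner assimilation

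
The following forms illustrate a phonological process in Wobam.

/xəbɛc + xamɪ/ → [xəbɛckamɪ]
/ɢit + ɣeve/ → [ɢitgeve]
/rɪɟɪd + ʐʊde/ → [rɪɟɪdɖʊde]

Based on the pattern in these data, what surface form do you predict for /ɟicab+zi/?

[ɟicabdi]

The data show progressive manner assimilation: /x/ → [k] after /c/; /ɣ/ → [g] after /t/; /ʐ/ → [ɖ] after /d/. In each pair only manner changes, matching the preceding consonant, while place and voice stay constant.
The rule targets /z/ (voiced alveolar fricative), which sits after the trigger /b/ (stop).
A voiced alveolar stop is [d], so the surface segment is [d].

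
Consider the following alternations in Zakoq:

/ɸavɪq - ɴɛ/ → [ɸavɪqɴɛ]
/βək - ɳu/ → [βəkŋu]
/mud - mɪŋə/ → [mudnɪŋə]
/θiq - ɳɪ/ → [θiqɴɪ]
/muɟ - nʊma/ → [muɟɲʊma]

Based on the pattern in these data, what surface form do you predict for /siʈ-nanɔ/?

[siʈɳanɔ]

The data show progressive place assimilation: /ɳ/ → [ŋ] after /k/; /m/ → [n] after /d/; /ɳ/ → [ɴ] after /q/; /n/ → [ɲ] after /ɟ/. In each pair only place changes, matching the preceding consonant, while manner and voice stay constant.
No alternation appears in [ɸavɪqɴɛ]: there the adjacent consonants already agree in place (/ɴ/ and /q/ are both uvular), so this form is consistent with the same rule.
/n/ is a voiced alveolar nasal. The preceding trigger /ʈ/ is retroflex, so /n/ must become retroflex as well.
A voiced retroflex nasal is [ɳ], so the surface segment is [ɳ].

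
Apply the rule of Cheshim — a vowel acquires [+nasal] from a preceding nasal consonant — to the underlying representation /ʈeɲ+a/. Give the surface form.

[ʈeɲã]

/a/ sits next to the nasal /ɲ/ and is therefore nasalised to [ã].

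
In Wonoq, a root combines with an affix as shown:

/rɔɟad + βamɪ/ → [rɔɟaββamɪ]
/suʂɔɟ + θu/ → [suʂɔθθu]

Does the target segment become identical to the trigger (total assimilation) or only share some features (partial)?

total assimilation

The segment that alternates is /d/, which surfaces as [β] when adjacent to /β/.
The output [β] is identical to the trigger /β/ — every feature (place, manner, voicing) has been copied — so this is total assimilation.
The other form behaves the same way: /ɟ/ → [θ] before /θ/ — in each case the output is a copy of the following consonant.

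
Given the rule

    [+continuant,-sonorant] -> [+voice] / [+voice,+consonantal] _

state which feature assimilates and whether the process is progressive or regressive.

progressive voicing assimilation

The structural change is [+voice], and the conditioning segment [+voice,+consonantal] (a voiced consonant) is itself voiced, so the target comes to share the voicing of its neighbour — voicing assimilation.
The conditioning segment sits to the left of the focus bar, meaning the trigger precedes the segment that changes — progressive assimilation.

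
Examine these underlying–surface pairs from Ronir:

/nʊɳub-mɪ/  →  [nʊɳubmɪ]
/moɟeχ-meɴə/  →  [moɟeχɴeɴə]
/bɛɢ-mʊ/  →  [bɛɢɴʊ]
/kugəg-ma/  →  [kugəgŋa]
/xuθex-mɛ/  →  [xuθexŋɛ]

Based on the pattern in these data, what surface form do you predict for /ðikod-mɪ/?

[ðikodnɪ]

The data show progressive place assimilation: /m/ → [ɴ] after /χ/; /m/ → [ɴ] after /ɢ/; /m/ → [ŋ] after /g/; /m/ → [ŋ] after /x/. In each pair only place changes, matching the preceding consonant, while manner and voice stay constant.
No alternation appears in [nʊɳubmɪ]: there the adjacent consonants already agree in place (/m/ and /b/ are both bilabial), so this form is consistent with the same rule.
The rule targets /m/ (voiced bilabial nasal), which sits after the trigger /d/ (alveolar).
The voiced alveolar nasal is [n], so /m/ → [n].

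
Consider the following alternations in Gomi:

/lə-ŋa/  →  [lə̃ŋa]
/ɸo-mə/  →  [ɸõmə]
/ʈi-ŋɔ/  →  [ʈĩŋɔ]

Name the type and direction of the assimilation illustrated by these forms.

The vowel /ə/ surfaces as nasalised [ə̃] next to the following nasal /ŋ/ — it has acquired the [+nasal] feature of its neighbour.
Likewise in the remaining data: /o/ → [õ] before /m/; /i/ → [ĩ] before /ŋ/ — each time a vowel is nasalised next to a following nasal.
Because the conditioning nasal is to the right of the vowel that changes, the process is regressive (anticipatory).

regressive nasality assimilation (vowel nasalisation)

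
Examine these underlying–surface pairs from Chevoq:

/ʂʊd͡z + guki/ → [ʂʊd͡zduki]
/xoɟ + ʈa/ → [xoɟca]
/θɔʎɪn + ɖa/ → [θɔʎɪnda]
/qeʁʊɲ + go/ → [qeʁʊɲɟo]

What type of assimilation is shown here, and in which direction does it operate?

progressive place assimilation

Comparing underlying and surface forms, /g/ → [d] is the alternation; the neighbouring /d͡z/ is constant.
The change velar → alveolar matches the place of the preceding /d͡z/, identifying this as place assimilation.
Manner and voice are unchanged, so the assimilation is partial, not total.
The other alternating forms pattern the same way: /ʈ/ → [c] after /ɟ/ (retroflex → palatal, matching palatal); /ɖ/ → [d] after /n/ (retroflex → alveolar, matching alveolar); /g/ → [ɟ] after /ɲ/ (velar → palatal, matching palatal) — only place changes, and always toward the preceding segment.
The trigger is the preceding segment, so the direction is progressive (perseverative).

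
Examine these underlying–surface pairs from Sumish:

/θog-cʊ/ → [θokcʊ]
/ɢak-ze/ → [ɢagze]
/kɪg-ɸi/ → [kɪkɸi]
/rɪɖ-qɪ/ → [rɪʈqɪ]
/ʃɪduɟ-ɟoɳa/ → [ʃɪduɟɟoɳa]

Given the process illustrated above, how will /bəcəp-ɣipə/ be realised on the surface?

The data show regressive voicing assimilation: /g/ → [k] before /c/; /k/ → [g] before /z/; /g/ → [k] before /ɸ/; /ɖ/ → [ʈ] before /q/. In each pair only voicing changes, matching the following consonant, while place and manner stay constant.
Nothing changes in [ʃɪduɟɟoɳa]: there the adjacent consonants already agree in voicing (/ɟ/ and /ɟ/ are both voiced), so this form is consistent with the same rule.
The rule targets /p/ (voiceless bilabial stop), which sits before the trigger /ɣ/ (voiced).
Changing only its voicing to voiced gives [b] — the voiced bilabial stop.

[bəcəbɣipə]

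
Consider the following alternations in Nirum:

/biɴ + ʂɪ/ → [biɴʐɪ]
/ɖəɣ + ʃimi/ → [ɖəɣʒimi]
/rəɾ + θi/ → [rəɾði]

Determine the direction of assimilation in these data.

Comparing underlying and surface forms, /ʂ/ → [ʐ] is the alternation; the neighbouring /ɴ/ is constant.
The change voiceless → voiced matches the voicing of the preceding /ɴ/, identifying this as voicing assimilation.
The other alternating forms pattern the same way: /ʃ/ → [ʒ] after /ɣ/ (voiceless → voiced, matching voiced); /θ/ → [ð] after /ɾ/ (voiceless → voiced, matching voiced) — only voicing changes, and always toward the preceding segment.
Since the segment that changes follows the conditioning segment, the assimilation is progressive.

progressive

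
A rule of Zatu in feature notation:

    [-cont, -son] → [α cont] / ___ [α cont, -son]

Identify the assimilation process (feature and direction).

The shared variable α links the value of [cont] on the target to that of the neighbouring obstruent. [cont] distinguishes stops from fricatives — a manner-of-articulation feature — so this is manner assimilation.
The conditioning segment sits to the right of the focus bar, meaning the trigger follows the segment that changes — regressive assimilation.

regressive manner assimilation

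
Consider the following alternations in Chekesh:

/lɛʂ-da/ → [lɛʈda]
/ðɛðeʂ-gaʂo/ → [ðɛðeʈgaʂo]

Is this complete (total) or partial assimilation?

partial assimilation

Comparing underlying and surface forms, /ʂ/ → [ʈ] is the alternation; the neighbouring /d/ is constant.
The change fricative → stop matches the manner of the following /d/, identifying this as manner assimilation.
Place and voice are unchanged, so the assimilation is partial, not total.
The other alternating form patterns the same way: /ʂ/ → [ʈ] before /g/ (fricative → stop, matching a stop) — only manner changes, and always toward the following segment.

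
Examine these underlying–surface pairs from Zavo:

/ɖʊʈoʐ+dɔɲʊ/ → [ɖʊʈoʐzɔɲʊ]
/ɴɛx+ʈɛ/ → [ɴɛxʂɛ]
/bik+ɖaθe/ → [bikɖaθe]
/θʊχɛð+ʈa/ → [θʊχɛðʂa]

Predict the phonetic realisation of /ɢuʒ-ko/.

The data show progressive manner assimilation: /d/ → [z] after /ʐ/; /ʈ/ → [ʂ] after /x/; /ʈ/ → [ʂ] after /ð/. In each pair only manner changes, matching the preceding consonant, while place and voice stay constant.
No alternation appears in [bikɖaθe]: there the adjacent consonants already agree in manner (/ɖ/ and /k/ are both stops), so this form is consistent with the same rule.
/k/ is a voiceless velar stop. The preceding trigger /ʒ/ is a fricative, so /k/ must become a fricative as well.
Changing only its manner to fricative gives [x] — the voiceless velar fricative.

[ɢuʒxo]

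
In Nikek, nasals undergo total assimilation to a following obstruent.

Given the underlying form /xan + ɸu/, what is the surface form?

[xaɸɸu]

/n/ is the segment targeted by the rule; it sits immediately before /ɸ/, so it assimilates completely and surfaces as [ɸ].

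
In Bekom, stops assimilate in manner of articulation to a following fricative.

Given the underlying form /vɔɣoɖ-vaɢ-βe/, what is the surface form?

[vɔɣoʐvaʁβe]

/ɖ/ is a voiced retroflex stop. The following trigger /v/ is a fricative, so /ɖ/ must become a fricative as well.
Changing only its manner to fricative gives [ʐ] — the voiced retroflex fricative.
At the second juncture, /ɢ/ likewise becomes [ʁ] adjacent to /β/.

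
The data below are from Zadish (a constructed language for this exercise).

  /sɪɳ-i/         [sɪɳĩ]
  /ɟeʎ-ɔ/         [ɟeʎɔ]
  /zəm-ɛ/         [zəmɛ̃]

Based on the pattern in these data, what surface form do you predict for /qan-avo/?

The data show progressive nasality assimilation (vowel nasalisation): /i/ → [ĩ] after /ɳ/; /ɛ/ → [ɛ̃] after /m/ — a vowel is nasalised by an immediately preceding nasal consonant.
No change occurs in [ɟeʎɔ] because the vowel at the boundary is adjacent to an oral consonant, not a nasal (/ɔ/ next to /ʎ/).
/a/ sits next to the nasal /n/ and is therefore nasalised to [ã].

[qanãvo]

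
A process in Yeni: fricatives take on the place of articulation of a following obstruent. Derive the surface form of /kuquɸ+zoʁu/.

[kuquszoʁu]

The rule targets /ɸ/ (voiceless bilabial fricative), which sits before the trigger /z/ (alveolar).
The voiceless alveolar fricative is [s], so /ɸ/ → [s].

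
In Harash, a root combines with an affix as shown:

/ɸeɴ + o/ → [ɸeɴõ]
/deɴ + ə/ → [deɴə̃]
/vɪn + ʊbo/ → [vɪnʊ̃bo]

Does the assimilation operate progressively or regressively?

progressive

The vowel /o/ surfaces as nasalised [õ] next to the preceding nasal /ɴ/ — it has acquired the [+nasal] feature of its neighbour.
Likewise in the remaining data: /ə/ → [ə̃] after /ɴ/; /ʊ/ → [ʊ̃] after /n/ — each time a vowel is nasalised next to a preceding nasal.
Because the conditioning nasal is to the left of the vowel that changes, the process is progressive (perseverative).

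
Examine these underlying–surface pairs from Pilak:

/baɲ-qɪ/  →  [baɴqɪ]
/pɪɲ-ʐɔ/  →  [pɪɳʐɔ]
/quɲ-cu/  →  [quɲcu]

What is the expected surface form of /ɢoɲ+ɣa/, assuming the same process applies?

The data show regressive place assimilation: /ɲ/ → [ɴ] before /q/; /ɲ/ → [ɳ] before /ʐ/. In each pair only place changes, matching the following consonant, while manner and voice stay constant.
Nothing changes in [quɲcu]: there the adjacent consonants already agree in place (/ɲ/ and /c/ are both palatal), so this form is consistent with the same rule.
/ɲ/ is a voiced palatal nasal. The following trigger /ɣ/ is velar, so /ɲ/ must become velar as well.
The voiced velar nasal is [ŋ], so /ɲ/ → [ŋ].

[ɢoŋɣa]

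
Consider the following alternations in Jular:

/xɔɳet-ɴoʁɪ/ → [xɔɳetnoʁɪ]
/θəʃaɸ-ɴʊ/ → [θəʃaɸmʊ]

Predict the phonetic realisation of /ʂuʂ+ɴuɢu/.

The data show progressive place assimilation: /ɴ/ → [n] after /t/; /ɴ/ → [m] after /ɸ/. In each pair only place changes, matching the preceding consonant, while manner and voice stay constant.
The rule targets /ɴ/ (voiced uvular nasal), which sits after the trigger /ʂ/ (retroflex).
A voiced retroflex nasal is [ɳ], so the surface segment is [ɳ].

[ʂuʂɳuɢu]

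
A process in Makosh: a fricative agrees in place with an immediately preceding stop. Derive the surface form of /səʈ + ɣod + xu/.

[səʈʐodsu]

/ɣ/ is a voiced velar fricative. The preceding trigger /ʈ/ is retroflex, so /ɣ/ must become retroflex as well.
The voiced retroflex fricative is [ʐ], so /ɣ/ → [ʐ].
The same rule applies at the second boundary: /x/ → [s] next to /d/.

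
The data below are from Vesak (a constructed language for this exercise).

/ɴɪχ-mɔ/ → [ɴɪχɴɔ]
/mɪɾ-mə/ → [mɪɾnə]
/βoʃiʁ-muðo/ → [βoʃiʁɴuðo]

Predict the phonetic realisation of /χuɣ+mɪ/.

[χuɣŋɪ]

The data show progressive place assimilation: /m/ → [ɴ] after /χ/; /m/ → [n] after /ɾ/; /m/ → [ɴ] after /ʁ/. In each pair only place changes, matching the preceding consonant, while manner and voice stay constant.
The rule targets /m/ (voiced bilabial nasal), which sits after the trigger /ɣ/ (velar).
A voiced velar nasal is [ŋ], so the surface segment is [ŋ].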